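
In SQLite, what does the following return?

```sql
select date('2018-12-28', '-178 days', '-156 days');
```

2018-01-28

Applying '-178 days' to 2018-12-28: counting 178 days back gives 2018-07-03.
Applying '-156 days' to 2018-07-03: counting 156 days back gives 2018-01-28.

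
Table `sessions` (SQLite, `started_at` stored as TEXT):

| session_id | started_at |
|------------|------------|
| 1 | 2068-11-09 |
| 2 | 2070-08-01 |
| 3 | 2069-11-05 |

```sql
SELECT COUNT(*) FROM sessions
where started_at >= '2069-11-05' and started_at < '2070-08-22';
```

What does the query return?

Rows in [2069-11-05, 2070-08-22): 2070-08-01, 2069-11-05 → 2 rows.

2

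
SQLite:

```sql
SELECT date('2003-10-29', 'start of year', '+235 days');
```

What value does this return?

2003-08-24

`start of year` rewinds 2003-10-29 to 2003-01-01.
Applying '+235 days' to 2003-01-01: counting 235 days forward gives 2003-08-24.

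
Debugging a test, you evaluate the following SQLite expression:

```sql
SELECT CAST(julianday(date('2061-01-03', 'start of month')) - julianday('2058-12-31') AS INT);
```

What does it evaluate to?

732

`start of month` rewinds 2061-01-03 to 2061-01-01.
0 days remain in December 2058 after the 31st (31 − 31).
Full months from January 2059 through December 2060 contribute their day counts.
Then 1 day into January 2061.
Total: 0 + 31 + 28 + 31 + 30 + 31 + 30 + 31 + 31 + 30 + 31 + 30 + 31 + 31 + 29 + 31 + 30 + 31 + 30 + 31 + 31 + 30 + 31 + 30 + 31 + 1 = 732.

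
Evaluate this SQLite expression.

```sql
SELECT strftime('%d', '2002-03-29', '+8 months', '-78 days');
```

First apply '+8 months', '-78 days': 2002-03-29 → 2002-09-12.
`%d` extracts the 2-digit day of month: 12.

12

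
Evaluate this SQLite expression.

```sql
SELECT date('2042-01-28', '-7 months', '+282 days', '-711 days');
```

Adding -7 months to 2042-01-28 gives 2041-06-28.
Applying '+282 days' to 2041-06-28: counting 282 days forward gives 2042-04-06.
Applying '-711 days' to 2042-04-06: counting 711 days back gives 2040-04-25.

2040-04-25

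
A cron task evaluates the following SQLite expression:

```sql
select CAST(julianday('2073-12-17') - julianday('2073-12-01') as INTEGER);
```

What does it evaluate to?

Both dates are in December 2073: 17 − 1 = 16.

16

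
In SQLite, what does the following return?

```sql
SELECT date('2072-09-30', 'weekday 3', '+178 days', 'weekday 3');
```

`weekday 3` advances to the next Wednesday; 2072-09-30 is a Friday, so it moves forward to 2072-10-05.
Applying '+178 days' to 2072-10-05: counting 178 days forward gives 2073-04-01.
`weekday 3` advances to the next Wednesday; 2073-04-01 is a Saturday, so it moves forward to 2073-04-05.

2073-04-05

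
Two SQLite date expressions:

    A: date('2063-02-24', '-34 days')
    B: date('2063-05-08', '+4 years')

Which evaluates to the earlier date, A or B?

A

A = 2063-01-21.
B = 2067-05-08.
A is earlier.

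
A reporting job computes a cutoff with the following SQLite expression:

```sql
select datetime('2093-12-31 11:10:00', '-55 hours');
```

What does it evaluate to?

-55 hours from 2093-12-31 11:10:00 is 2093-12-29 04:10:00 (crosses midnight).

2093-12-29 04:10:00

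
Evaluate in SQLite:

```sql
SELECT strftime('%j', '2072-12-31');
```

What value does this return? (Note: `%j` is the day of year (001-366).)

Day-of-year for 2072-12-31: days since 2072-01-01 inclusive = 366, zero-padded to 366.

366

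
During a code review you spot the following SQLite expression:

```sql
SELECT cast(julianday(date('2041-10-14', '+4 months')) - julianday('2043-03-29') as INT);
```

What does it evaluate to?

-408

Adding +4 months to 2041-10-14 gives 2042-02-14.
14 days remain in February 2042 after the 14th (28 − 14).
Full months from March 2042 through February 2043 contribute their day counts.
Then 29 days into March 2043.
Total: 14 + 31 + 30 + 31 + 30 + 31 + 31 + 30 + 31 + 30 + 31 + 31 + 28 + 29 = 408.
The subtraction is earlier − later, so the result is −408 → -408.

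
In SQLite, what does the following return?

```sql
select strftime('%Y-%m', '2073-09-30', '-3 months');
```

2073-06

First apply '-3 months': 2073-09-30 → 2073-06-30.
`%Y-%m` extracts the year-month: 2073-06.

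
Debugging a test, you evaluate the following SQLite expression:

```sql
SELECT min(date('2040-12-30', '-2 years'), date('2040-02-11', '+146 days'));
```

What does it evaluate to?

2038-12-30

date('2040-12-30', '-2 years') → 2038-12-30.
date('2040-02-11', '+146 days') → 2040-07-06.
Earlier of the two is 2038-12-30.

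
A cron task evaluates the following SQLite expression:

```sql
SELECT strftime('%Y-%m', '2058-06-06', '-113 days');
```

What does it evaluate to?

2058-02

First apply '-113 days': 2058-06-06 → 2058-02-13.
`%Y-%m` extracts the year-month: 2058-02.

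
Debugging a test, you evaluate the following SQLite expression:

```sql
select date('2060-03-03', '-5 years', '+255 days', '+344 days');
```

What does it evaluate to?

Adding -5 years to 2060-03-03 gives 2055-03-03.
Applying '+255 days' to 2055-03-03: counting 255 days forward gives 2055-11-13.
Applying '+344 days' to 2055-11-13: counting 344 days forward gives 2056-10-22.

2056-10-22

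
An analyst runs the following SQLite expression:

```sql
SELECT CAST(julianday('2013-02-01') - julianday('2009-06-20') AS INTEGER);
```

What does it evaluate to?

1322

10 days remain in June 2009 after the 20th (30 − 20).
Full months from July 2009 through January 2013 contribute their day counts.
Then 1 day into February 2013.
Total: 10 + 31 + 31 + 30 + 31 + 30 + 31 + 31 + 28 + 31 + 30 + 31 + 30 + 31 + 31 + 30 + 31 + 30 + 31 + 31 + 28 + 31 + 30 + 31 + 30 + 31 + 31 + 30 + 31 + 30 + 31 + 31 + 29 + 31 + 30 + 31 + 30 + 31 + 31 + 30 + 31 + 30 + 31 + 31 + 1 = 1322.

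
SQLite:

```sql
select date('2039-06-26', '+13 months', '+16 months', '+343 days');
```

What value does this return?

Adding +13 months to 2039-06-26 gives 2040-07-26.
Adding +16 months to 2040-07-26 gives 2041-11-26.
Applying '+343 days' to 2041-11-26: counting 343 days forward gives 2042-11-04.

2042-11-04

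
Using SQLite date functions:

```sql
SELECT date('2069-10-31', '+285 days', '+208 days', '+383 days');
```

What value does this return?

2072-03-25

Applying '+285 days' to 2069-10-31: counting 285 days forward gives 2070-08-12.
Applying '+208 days' to 2070-08-12: counting 208 days forward gives 2071-03-08.
Applying '+383 days' to 2071-03-08: counting 383 days forward gives 2072-03-25.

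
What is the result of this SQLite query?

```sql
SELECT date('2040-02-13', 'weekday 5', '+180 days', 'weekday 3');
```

`weekday 5` advances to the next Friday; 2040-02-13 is a Monday, so it moves forward to 2040-02-17.
Applying '+180 days' to 2040-02-17: counting 180 days forward gives 2040-08-15.
`weekday 3` advances to the next Wednesday; 2040-08-15 is already a Wednesday, so it stays at 2040-08-15.

2040-08-15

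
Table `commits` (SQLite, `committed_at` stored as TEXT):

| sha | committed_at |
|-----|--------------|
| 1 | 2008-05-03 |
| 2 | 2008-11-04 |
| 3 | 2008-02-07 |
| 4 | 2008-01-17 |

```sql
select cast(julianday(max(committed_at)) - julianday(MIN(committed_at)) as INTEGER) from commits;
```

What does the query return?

MIN = 2008-01-17, MAX = 2008-11-04.
14 days remain in January 2008 after the 17th (31 − 17).
Full months from February 2008 through October 2008 contribute their day counts.
Then 4 days into November 2008.
Total: 14 + 29 + 31 + 30 + 31 + 30 + 31 + 31 + 30 + 31 + 4 = 292.

292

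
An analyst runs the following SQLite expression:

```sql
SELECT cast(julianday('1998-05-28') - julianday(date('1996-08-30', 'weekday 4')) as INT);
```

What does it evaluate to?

630

`weekday 4` advances to the next Thursday; 1996-08-30 is a Friday, so it moves forward to 1996-09-05.
25 days remain in September 1996 after the 5th (30 − 5).
Full months from October 1996 through April 1998 contribute their day counts.
Then 28 days into May 1998.
Total: 25 + 31 + 30 + 31 + 31 + 28 + 31 + 30 + 31 + 30 + 31 + 31 + 30 + 31 + 30 + 31 + 31 + 28 + 31 + 30 + 28 = 630.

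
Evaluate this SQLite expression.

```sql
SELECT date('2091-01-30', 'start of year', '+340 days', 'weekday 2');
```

`start of year` rewinds 2091-01-30 to 2091-01-01.
Applying '+340 days' to 2091-01-01: counting 340 days forward gives 2091-12-07.
`weekday 2` advances to the next Tuesday; 2091-12-07 is a Friday, so it moves forward to 2091-12-11.

2091-12-11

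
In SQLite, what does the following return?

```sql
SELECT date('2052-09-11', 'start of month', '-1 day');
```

`start of month` rewinds 2052-09-11 to 2052-09-01.
Going back 1 day from 2052-09-01 reaches 2052-08-31 (last day of August, 31 days).

2052-08-31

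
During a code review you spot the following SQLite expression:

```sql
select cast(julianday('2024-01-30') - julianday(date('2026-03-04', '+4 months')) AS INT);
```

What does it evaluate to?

Adding +4 months to 2026-03-04 gives 2026-07-04.
1 day remains in January 2024 after the 30th (31 − 30).
Full months from February 2024 through June 2026 contribute their day counts.
Then 4 days into July 2026.
Total: 1 + 29 + 31 + 30 + 31 + 30 + 31 + 31 + 30 + 31 + 30 + 31 + 31 + 28 + 31 + 30 + 31 + 30 + 31 + 31 + 30 + 31 + 30 + 31 + 31 + 28 + 31 + 30 + 31 + 30 + 4 = 886.
The subtraction is earlier − later, so the result is −886 → -886.

-886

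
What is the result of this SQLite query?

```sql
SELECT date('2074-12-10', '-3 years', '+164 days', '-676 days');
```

Adding -3 years to 2074-12-10 gives 2071-12-10.
Applying '+164 days' to 2071-12-10: counting 164 days forward gives 2072-05-22.
Applying '-676 days' to 2072-05-22: counting 676 days back gives 2070-07-16.

2070-07-16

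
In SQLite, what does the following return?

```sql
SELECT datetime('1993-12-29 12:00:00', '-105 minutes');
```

1993-12-29 10:15:00

105 minutes = 1h 45m; -105 minutes from 1993-12-29 12:00:00 is 1993-12-29 10:15:00.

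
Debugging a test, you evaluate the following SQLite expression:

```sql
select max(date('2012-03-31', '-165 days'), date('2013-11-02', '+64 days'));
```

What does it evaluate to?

date('2012-03-31', '-165 days') → 2011-10-18.
date('2013-11-02', '+64 days') → 2014-01-05.
Later of the two is 2014-01-05.

2014-01-05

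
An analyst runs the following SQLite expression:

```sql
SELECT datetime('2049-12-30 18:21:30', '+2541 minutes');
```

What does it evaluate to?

2541 minutes = 42h 21m; +2541 minutes from 2049-12-30 18:21:30 is 2050-01-01 12:42:30 (crosses midnight).

2050-01-01 12:42:30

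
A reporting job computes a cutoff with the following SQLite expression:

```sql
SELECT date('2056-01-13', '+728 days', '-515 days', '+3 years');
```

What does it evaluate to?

2059-08-13

Applying '+728 days' to 2056-01-13: counting 728 days forward gives 2058-01-10.
Applying '-515 days' to 2058-01-10: counting 515 days back gives 2056-08-13.
Adding +3 years to 2056-08-13 gives 2059-08-13.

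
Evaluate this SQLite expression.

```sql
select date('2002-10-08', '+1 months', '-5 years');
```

Adding +1 month to 2002-10-08 gives 2002-11-08.
Adding -5 years to 2002-11-08 gives 1997-11-08.

1997-11-08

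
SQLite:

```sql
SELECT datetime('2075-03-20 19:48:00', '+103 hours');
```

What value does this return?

2075-03-25 02:48:00

+103 hours from 2075-03-20 19:48:00 is 2075-03-25 02:48:00 (crosses midnight).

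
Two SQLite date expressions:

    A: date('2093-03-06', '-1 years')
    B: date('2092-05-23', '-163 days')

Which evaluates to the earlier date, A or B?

B

A = 2092-03-06.
B = 2091-12-12.
B is earlier.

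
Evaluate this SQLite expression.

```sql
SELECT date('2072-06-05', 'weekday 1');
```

2072-06-06

`weekday 1` advances to the next Monday; 2072-06-05 is a Sunday, so it moves forward to 2072-06-06.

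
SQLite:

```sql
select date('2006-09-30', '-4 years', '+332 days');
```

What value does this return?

2003-08-28

Adding -4 years to 2006-09-30 gives 2002-09-30.
Applying '+332 days' to 2002-09-30: counting 332 days forward gives 2003-08-28.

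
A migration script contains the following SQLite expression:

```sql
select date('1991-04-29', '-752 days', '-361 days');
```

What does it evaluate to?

Applying '-752 days' to 1991-04-29: counting 752 days back gives 1989-04-07.
Applying '-361 days' to 1989-04-07: counting 361 days back gives 1988-04-11.

1988-04-11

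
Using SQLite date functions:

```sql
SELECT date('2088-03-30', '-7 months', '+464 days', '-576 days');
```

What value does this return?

2087-05-10

Adding -7 months to 2088-03-30 gives 2087-08-30.
Applying '+464 days' to 2087-08-30: counting 464 days forward gives 2088-12-06.
Applying '-576 days' to 2088-12-06: counting 576 days back gives 2087-05-10.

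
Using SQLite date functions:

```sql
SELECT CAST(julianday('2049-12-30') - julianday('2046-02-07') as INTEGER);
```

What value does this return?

1422

21 days remain in February 2046 after the 7th (28 − 7).
Full months from March 2046 through November 2049 contribute their day counts.
Then 30 days into December 2049.
Total: 21 + 31 + 30 + 31 + 30 + 31 + 31 + 30 + 31 + 30 + 31 + 31 + 28 + 31 + 30 + 31 + 30 + 31 + 31 + 30 + 31 + 30 + 31 + 31 + 29 + 31 + 30 + 31 + 30 + 31 + 31 + 30 + 31 + 30 + 31 + 31 + 28 + 31 + 30 + 31 + 30 + 31 + 31 + 30 + 31 + 30 + 30 = 1422.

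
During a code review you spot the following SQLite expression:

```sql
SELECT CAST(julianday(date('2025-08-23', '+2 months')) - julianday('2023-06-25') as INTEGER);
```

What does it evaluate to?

Adding +2 months to 2025-08-23 gives 2025-10-23.
5 days remain in June 2023 after the 25th (30 − 25).
Full months from July 2023 through September 2025 contribute their day counts.
Then 23 days into October 2025.
Total: 5 + 31 + 31 + 30 + 31 + 30 + 31 + 31 + 29 + 31 + 30 + 31 + 30 + 31 + 31 + 30 + 31 + 30 + 31 + 31 + 28 + 31 + 30 + 31 + 30 + 31 + 31 + 30 + 23 = 851.

851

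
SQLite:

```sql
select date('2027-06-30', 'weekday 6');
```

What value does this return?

`weekday 6` advances to the next Saturday; 2027-06-30 is a Wednesday, so it moves forward to 2027-07-03.

2027-07-03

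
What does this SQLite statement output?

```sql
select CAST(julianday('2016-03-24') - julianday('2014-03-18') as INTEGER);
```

737

13 days remain in March 2014 after the 18th (31 − 18).
Full months from April 2014 through February 2016 contribute their day counts.
Then 24 days into March 2016.
Total: 13 + 30 + 31 + 30 + 31 + 31 + 30 + 31 + 30 + 31 + 31 + 28 + 31 + 30 + 31 + 30 + 31 + 31 + 30 + 31 + 30 + 31 + 31 + 29 + 24 = 737.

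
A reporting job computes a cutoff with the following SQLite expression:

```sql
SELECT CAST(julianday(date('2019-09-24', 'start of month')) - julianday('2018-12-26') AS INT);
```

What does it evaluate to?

`start of month` rewinds 2019-09-24 to 2019-09-01.
5 days remain in December 2018 after the 26th (31 − 26).
Full months from January 2019 through August 2019 contribute their day counts.
Then 1 day into September 2019.
Total: 5 + 31 + 28 + 31 + 30 + 31 + 30 + 31 + 31 + 1 = 249.

249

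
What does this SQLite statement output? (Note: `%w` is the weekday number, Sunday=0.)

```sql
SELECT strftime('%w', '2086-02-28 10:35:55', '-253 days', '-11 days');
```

First apply '-253 days', '-11 days': 2086-02-28 10:35:55 → 2085-06-09 10:35:55.
2085-06-09 is a Saturday; with Sunday=0 that is 6.

6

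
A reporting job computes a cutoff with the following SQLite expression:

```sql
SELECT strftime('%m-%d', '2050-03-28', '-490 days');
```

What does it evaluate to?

First apply '-490 days': 2050-03-28 → 2048-11-23.
`%m-%d` extracts the month-day: 11-23.

11-23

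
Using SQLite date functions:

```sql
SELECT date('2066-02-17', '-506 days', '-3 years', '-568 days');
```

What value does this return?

Applying '-506 days' to 2066-02-17: counting 506 days back gives 2064-09-29.
Adding -3 years to 2064-09-29 gives 2061-09-29.
Applying '-568 days' to 2061-09-29: counting 568 days back gives 2060-03-10.

2060-03-10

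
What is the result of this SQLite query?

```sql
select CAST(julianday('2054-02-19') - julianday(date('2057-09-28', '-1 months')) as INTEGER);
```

Adding -1 month to 2057-09-28 gives 2057-08-28.
9 days remain in February 2054 after the 19th (28 − 19).
Full months from March 2054 through July 2057 contribute their day counts.
Then 28 days into August 2057.
Total: 9 + 31 + 30 + 31 + 30 + 31 + 31 + 30 + 31 + 30 + 31 + 31 + 28 + 31 + 30 + 31 + 30 + 31 + 31 + 30 + 31 + 30 + 31 + 31 + 29 + 31 + 30 + 31 + 30 + 31 + 31 + 30 + 31 + 30 + 31 + 31 + 28 + 31 + 30 + 31 + 30 + 31 + 28 = 1286.
The subtraction is earlier − later, so the result is −1286 → -1286.

-1286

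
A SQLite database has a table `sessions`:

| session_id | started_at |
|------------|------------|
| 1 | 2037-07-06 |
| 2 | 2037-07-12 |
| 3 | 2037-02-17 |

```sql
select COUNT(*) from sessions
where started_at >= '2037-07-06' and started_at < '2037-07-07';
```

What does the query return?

Rows in [2037-07-06, 2037-07-07): 2037-07-06 → 1 row.

1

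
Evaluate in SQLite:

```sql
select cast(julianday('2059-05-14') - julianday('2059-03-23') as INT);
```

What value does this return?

8 days remain in March 2059 after the 23rd (31 − 23).
April 2059: 30 days.
Then 14 days into May 2059.
Total: 8 + 30 + 14 = 52.

52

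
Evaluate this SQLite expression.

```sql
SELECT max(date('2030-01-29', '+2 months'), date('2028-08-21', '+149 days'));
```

2030-03-29

date('2030-01-29', '+2 months') → 2030-03-29.
date('2028-08-21', '+149 days') → 2029-01-17.
Later of the two is 2030-03-29.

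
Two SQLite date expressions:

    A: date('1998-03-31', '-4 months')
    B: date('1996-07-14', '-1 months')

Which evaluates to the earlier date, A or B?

B

A = 1997-12-01.
B = 1996-06-14.
B is earlier.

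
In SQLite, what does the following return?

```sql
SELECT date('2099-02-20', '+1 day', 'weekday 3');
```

Advancing 1 more day within February lands on 2099-02-21.
`weekday 3` advances to the next Wednesday; 2099-02-21 is a Saturday, so it moves forward to 2099-02-25.

2099-02-25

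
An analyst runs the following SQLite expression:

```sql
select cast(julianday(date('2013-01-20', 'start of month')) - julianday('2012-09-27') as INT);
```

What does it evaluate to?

96

`start of month` rewinds 2013-01-20 to 2013-01-01.
3 days remain in September 2012 after the 27th (30 − 27).
October 2012: 31 days.
November 2012: 30 days.
December 2012: 31 days.
Then 1 day into January 2013.
Total: 3 + 31 + 30 + 31 + 1 = 96.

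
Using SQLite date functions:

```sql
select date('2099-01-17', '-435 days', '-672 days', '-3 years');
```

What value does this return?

2093-01-06

Applying '-435 days' to 2099-01-17: counting 435 days back gives 2097-11-08.
Applying '-672 days' to 2097-11-08: counting 672 days back gives 2096-01-06.
Adding -3 years to 2096-01-06 gives 2093-01-06.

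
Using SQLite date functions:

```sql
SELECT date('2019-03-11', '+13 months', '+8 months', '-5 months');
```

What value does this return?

2020-07-11

Adding +13 months to 2019-03-11 gives 2020-04-11.
Adding +8 months to 2020-04-11 gives 2020-12-11.
Adding -5 months to 2020-12-11 gives 2020-07-11.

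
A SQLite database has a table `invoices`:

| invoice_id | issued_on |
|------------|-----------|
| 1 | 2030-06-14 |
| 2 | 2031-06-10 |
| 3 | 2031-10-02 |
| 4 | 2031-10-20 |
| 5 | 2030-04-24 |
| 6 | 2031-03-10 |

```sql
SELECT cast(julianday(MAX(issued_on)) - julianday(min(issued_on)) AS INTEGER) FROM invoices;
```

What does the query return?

544

MIN = 2030-04-24, MAX = 2031-10-20.
6 days remain in April 2030 after the 24th (30 − 24).
Full months from May 2030 through September 2031 contribute their day counts.
Then 20 days into October 2031.
Total: 6 + 31 + 30 + 31 + 31 + 30 + 31 + 30 + 31 + 31 + 28 + 31 + 30 + 31 + 30 + 31 + 31 + 30 + 20 = 544.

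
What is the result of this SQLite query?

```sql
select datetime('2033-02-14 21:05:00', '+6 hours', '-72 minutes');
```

2033-02-15 01:53:00

+6 hours from 2033-02-14 21:05:00 is 2033-02-15 03:05:00 (crosses midnight).
72 minutes = 1h 12m; -72 minutes from 2033-02-15 03:05:00 is 2033-02-15 01:53:00.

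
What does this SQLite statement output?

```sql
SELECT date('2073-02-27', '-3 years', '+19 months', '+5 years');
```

Adding -3 years to 2073-02-27 gives 2070-02-27.
Adding +19 months to 2070-02-27 gives 2071-09-27.
Adding +5 years to 2071-09-27 gives 2076-09-27.

2076-09-27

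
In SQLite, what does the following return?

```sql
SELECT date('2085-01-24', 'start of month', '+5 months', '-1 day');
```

2085-05-31

`start of month` rewinds 2085-01-24 to 2085-01-01.
Adding +5 months to 2085-01-01 gives 2085-06-01.
Going back 1 day from 2085-06-01 reaches 2085-05-31 (last day of May, 31 days).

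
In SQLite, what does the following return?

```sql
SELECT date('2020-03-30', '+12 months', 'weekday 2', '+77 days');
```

2021-06-15

Adding +12 months to 2020-03-30 gives 2021-03-30.
`weekday 2` advances to the next Tuesday; 2021-03-30 is already a Tuesday, so it stays at 2021-03-30.
Applying '+77 days' to 2021-03-30: counting 77 days forward gives 2021-06-15.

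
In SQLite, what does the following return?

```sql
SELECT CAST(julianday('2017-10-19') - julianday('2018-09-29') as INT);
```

12 days remain in October 2017 after the 19th (31 − 19).
Full months from November 2017 through August 2018 contribute their day counts.
Then 29 days into September 2018.
Total: 12 + 30 + 31 + 31 + 28 + 31 + 30 + 31 + 30 + 31 + 31 + 29 = 345.
The subtraction is earlier − later, so the result is −345 → -345.

-345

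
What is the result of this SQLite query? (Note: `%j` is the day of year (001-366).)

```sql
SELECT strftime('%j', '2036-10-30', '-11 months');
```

First apply '-11 months': 2036-10-30 → 2035-11-30.
Day-of-year for 2035-11-30: days since 2035-01-01 inclusive = 334, zero-padded to 334.

334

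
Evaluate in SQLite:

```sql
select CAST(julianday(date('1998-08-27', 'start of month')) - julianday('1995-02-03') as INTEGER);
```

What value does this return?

`start of month` rewinds 1998-08-27 to 1998-08-01.
25 days remain in February 1995 after the 3rd (28 − 3).
Full months from March 1995 through July 1998 contribute their day counts.
Then 1 day into August 1998.
Total: 25 + 31 + 30 + 31 + 30 + 31 + 31 + 30 + 31 + 30 + 31 + 31 + 29 + 31 + 30 + 31 + 30 + 31 + 31 + 30 + 31 + 30 + 31 + 31 + 28 + 31 + 30 + 31 + 30 + 31 + 31 + 30 + 31 + 30 + 31 + 31 + 28 + 31 + 30 + 31 + 30 + 31 + 1 = 1275.

1275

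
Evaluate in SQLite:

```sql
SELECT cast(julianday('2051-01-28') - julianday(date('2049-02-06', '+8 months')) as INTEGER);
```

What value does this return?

479

Adding +8 months to 2049-02-06 gives 2049-10-06.
25 days remain in October 2049 after the 6th (31 − 6).
Full months from November 2049 through December 2050 contribute their day counts.
Then 28 days into January 2051.
Total: 25 + 30 + 31 + 31 + 28 + 31 + 30 + 31 + 30 + 31 + 31 + 30 + 31 + 30 + 31 + 28 = 479.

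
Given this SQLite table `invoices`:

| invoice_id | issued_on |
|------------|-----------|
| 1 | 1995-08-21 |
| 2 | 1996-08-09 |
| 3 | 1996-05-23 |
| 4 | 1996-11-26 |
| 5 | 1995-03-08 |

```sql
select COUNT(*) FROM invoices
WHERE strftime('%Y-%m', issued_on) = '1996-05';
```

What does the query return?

Rows with year-month 1996-05: 1996-05-23 → 1.

1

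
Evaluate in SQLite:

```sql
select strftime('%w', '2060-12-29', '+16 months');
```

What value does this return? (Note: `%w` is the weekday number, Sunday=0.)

First apply '+16 months': 2060-12-29 → 2062-04-29.
2062-04-29 is a Saturday; with Sunday=0 that is 6.

6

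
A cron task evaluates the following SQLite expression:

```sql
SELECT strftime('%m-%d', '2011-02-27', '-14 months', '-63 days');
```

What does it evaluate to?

10-25

First apply '-14 months', '-63 days': 2011-02-27 → 2009-10-25.
`%m-%d` extracts the month-day: 10-25.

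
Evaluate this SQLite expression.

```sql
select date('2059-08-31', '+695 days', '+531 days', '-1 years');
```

2062-01-08

Applying '+695 days' to 2059-08-31: counting 695 days forward gives 2061-07-26.
Applying '+531 days' to 2061-07-26: counting 531 days forward gives 2063-01-08.
Adding -1 year to 2063-01-08 gives 2062-01-08.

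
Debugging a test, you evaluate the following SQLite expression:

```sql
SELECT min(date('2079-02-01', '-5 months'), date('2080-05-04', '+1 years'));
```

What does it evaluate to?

date('2079-02-01', '-5 months') → 2078-09-01.
date('2080-05-04', '+1 years') → 2081-05-04.
Earlier of the two is 2078-09-01.

2078-09-01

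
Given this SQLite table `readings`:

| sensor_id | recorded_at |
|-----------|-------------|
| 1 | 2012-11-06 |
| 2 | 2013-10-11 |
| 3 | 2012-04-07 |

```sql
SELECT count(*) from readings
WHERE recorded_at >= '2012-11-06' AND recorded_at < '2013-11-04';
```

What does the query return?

Rows in [2012-11-06, 2013-11-04): 2012-11-06, 2013-10-11 → 2 rows.

2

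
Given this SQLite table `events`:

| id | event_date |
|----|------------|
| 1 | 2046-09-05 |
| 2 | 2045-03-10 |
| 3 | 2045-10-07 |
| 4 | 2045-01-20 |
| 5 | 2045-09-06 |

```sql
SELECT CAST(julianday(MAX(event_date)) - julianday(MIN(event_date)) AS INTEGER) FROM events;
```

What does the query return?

MIN = 2045-01-20, MAX = 2046-09-05.
11 days remain in January 2045 after the 20th (31 − 20).
Full months from February 2045 through August 2046 contribute their day counts.
Then 5 days into September 2046.
Total: 11 + 28 + 31 + 30 + 31 + 30 + 31 + 31 + 30 + 31 + 30 + 31 + 31 + 28 + 31 + 30 + 31 + 30 + 31 + 31 + 5 = 593.

593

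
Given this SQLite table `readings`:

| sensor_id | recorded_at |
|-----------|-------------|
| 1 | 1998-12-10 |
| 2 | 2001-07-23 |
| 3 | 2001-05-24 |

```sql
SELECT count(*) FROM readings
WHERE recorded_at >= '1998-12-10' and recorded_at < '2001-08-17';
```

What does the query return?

3

Rows in [1998-12-10, 2001-08-17): 1998-12-10, 2001-07-23, 2001-05-24 → 3 rows.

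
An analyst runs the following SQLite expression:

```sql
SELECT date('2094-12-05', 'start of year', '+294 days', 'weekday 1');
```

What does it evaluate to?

2094-10-25

`start of year` rewinds 2094-12-05 to 2094-01-01.
Applying '+294 days' to 2094-01-01: counting 294 days forward gives 2094-10-22.
`weekday 1` advances to the next Monday; 2094-10-22 is a Friday, so it moves forward to 2094-10-25.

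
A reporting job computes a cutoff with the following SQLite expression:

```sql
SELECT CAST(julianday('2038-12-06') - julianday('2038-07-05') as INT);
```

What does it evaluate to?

26 days remain in July 2038 after the 5th (31 − 5).
August 2038: 31 days.
September 2038: 30 days.
October 2038: 31 days.
November 2038: 30 days.
Then 6 days into December 2038.
Total: 26 + 31 + 30 + 31 + 30 + 6 = 154.

154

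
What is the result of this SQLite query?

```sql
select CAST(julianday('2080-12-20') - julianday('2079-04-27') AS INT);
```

3 days remain in April 2079 after the 27th (30 − 27).
Full months from May 2079 through November 2080 contribute their day counts.
Then 20 days into December 2080.
Total: 3 + 31 + 30 + 31 + 31 + 30 + 31 + 30 + 31 + 31 + 29 + 31 + 30 + 31 + 30 + 31 + 31 + 30 + 31 + 30 + 20 = 603.

603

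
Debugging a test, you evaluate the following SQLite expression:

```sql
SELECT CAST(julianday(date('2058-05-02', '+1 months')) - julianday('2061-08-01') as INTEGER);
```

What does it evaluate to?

Adding +1 month to 2058-05-02 gives 2058-06-02.
28 days remain in June 2058 after the 2nd (30 − 2).
Full months from July 2058 through July 2061 contribute their day counts.
Then 1 day into August 2061.
Total: 28 + 31 + 31 + 30 + 31 + 30 + 31 + 31 + 28 + 31 + 30 + 31 + 30 + 31 + 31 + 30 + 31 + 30 + 31 + 31 + 29 + 31 + 30 + 31 + 30 + 31 + 31 + 30 + 31 + 30 + 31 + 31 + 28 + 31 + 30 + 31 + 30 + 31 + 1 = 1156.
The subtraction is earlier − later, so the result is −1156 → -1156.

-1156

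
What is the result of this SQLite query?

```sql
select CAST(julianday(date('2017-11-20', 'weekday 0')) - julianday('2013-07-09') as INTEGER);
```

1601

`weekday 0` advances to the next Sunday; 2017-11-20 is a Monday, so it moves forward to 2017-11-26.
22 days remain in July 2013 after the 9th (31 − 9).
Full months from August 2013 through October 2017 contribute their day counts.
Then 26 days into November 2017.
Total: 22 + 31 + 30 + 31 + 30 + 31 + 31 + 28 + 31 + 30 + 31 + 30 + 31 + 31 + 30 + 31 + 30 + 31 + 31 + 28 + 31 + 30 + 31 + 30 + 31 + 31 + 30 + 31 + 30 + 31 + 31 + 29 + 31 + 30 + 31 + 30 + 31 + 31 + 30 + 31 + 30 + 31 + 31 + 28 + 31 + 30 + 31 + 30 + 31 + 31 + 30 + 31 + 26 = 1601.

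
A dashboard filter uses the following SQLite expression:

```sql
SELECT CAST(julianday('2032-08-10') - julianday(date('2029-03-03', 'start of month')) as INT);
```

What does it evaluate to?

1258

`start of month` rewinds 2029-03-03 to 2029-03-01.
30 days remain in March 2029 after the 1st (31 − 1).
Full months from April 2029 through July 2032 contribute their day counts.
Then 10 days into August 2032.
Total: 30 + 30 + 31 + 30 + 31 + 31 + 30 + 31 + 30 + 31 + 31 + 28 + 31 + 30 + 31 + 30 + 31 + 31 + 30 + 31 + 30 + 31 + 31 + 28 + 31 + 30 + 31 + 30 + 31 + 31 + 30 + 31 + 30 + 31 + 31 + 29 + 31 + 30 + 31 + 30 + 31 + 10 = 1258.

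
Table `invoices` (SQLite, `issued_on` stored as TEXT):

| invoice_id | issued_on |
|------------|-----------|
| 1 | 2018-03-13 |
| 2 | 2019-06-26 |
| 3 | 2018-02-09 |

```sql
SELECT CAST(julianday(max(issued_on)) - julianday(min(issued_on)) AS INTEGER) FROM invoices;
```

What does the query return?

MIN = 2018-02-09, MAX = 2019-06-26.
19 days remain in February 2018 after the 9th (28 − 9).
Full months from March 2018 through May 2019 contribute their day counts.
Then 26 days into June 2019.
Total: 19 + 31 + 30 + 31 + 30 + 31 + 31 + 30 + 31 + 30 + 31 + 31 + 28 + 31 + 30 + 31 + 26 = 502.

502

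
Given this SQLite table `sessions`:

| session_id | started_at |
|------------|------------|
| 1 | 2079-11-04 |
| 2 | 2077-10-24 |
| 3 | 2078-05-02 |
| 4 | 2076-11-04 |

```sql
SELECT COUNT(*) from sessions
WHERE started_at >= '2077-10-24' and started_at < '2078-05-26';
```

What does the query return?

Rows in [2077-10-24, 2078-05-26): 2077-10-24, 2078-05-02 → 2 rows.

2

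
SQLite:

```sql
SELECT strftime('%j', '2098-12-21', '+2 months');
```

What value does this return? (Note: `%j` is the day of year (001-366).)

First apply '+2 months': 2098-12-21 → 2099-02-21.
Day-of-year for 2099-02-21: days since 2099-01-01 inclusive = 52, zero-padded to 052.

052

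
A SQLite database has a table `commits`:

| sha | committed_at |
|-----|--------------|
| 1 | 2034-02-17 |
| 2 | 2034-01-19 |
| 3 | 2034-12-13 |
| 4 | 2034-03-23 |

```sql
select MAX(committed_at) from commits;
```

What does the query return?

MAX over {2034-01-19, 2034-02-17, 2034-03-23, 2034-12-13}.

2034-12-13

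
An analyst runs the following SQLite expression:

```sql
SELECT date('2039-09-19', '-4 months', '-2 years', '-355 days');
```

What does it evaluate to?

Adding -4 months to 2039-09-19 gives 2039-05-19.
Adding -2 years to 2039-05-19 gives 2037-05-19.
Applying '-355 days' to 2037-05-19: counting 355 days back gives 2036-05-29.

2036-05-29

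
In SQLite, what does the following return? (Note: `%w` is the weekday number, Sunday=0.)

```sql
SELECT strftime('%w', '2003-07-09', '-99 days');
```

2

First apply '-99 days': 2003-07-09 → 2003-04-01.
2003-04-01 is a Tuesday; with Sunday=0 that is 2.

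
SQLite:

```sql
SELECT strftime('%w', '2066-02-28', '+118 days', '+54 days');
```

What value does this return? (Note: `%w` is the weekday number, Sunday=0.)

4

First apply '+118 days', '+54 days': 2066-02-28 → 2066-08-19.
2066-08-19 is a Thursday; with Sunday=0 that is 4.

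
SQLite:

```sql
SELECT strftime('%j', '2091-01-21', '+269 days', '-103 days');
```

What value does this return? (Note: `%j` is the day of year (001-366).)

187

First apply '+269 days', '-103 days': 2091-01-21 → 2091-07-06.
Day-of-year for 2091-07-06: days since 2091-01-01 inclusive = 187, zero-padded to 187.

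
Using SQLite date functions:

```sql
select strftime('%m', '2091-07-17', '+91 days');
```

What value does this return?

First apply '+91 days': 2091-07-17 → 2091-10-16.
`%m` extracts the 2-digit month (01-12): 10.

10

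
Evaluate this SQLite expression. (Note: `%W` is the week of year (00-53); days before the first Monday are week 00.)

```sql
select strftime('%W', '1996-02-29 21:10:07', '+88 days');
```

22

First apply '+88 days': 1996-02-29 21:10:07 → 1996-05-27 21:10:07.
1996-05-27 is a Monday. SQLite's %W counts Mondays since the year started; the result is 22.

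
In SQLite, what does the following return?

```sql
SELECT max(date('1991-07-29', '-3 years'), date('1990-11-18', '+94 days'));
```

1991-02-20

date('1991-07-29', '-3 years') → 1988-07-29.
date('1990-11-18', '+94 days') → 1991-02-20.
Later of the two is 1991-02-20.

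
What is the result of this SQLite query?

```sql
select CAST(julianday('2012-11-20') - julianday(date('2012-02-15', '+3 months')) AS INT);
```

189

Adding +3 months to 2012-02-15 gives 2012-05-15.
16 days remain in May 2012 after the 15th (31 − 15).
June 2012: 30 days.
July 2012: 31 days.
August 2012: 31 days.
September 2012: 30 days.
October 2012: 31 days.
Then 20 days into November 2012.
Total: 16 + 30 + 31 + 31 + 30 + 31 + 20 = 189.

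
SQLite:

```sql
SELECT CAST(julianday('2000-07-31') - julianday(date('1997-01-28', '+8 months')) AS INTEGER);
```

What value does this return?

1037

Adding +8 months to 1997-01-28 gives 1997-09-28.
2 days remain in September 1997 after the 28th (30 − 28).
Full months from October 1997 through June 2000 contribute their day counts.
Then 31 days into July 2000.
Total: 2 + 31 + 30 + 31 + 31 + 28 + 31 + 30 + 31 + 30 + 31 + 31 + 30 + 31 + 30 + 31 + 31 + 28 + 31 + 30 + 31 + 30 + 31 + 31 + 30 + 31 + 30 + 31 + 31 + 29 + 31 + 30 + 31 + 30 + 31 = 1037.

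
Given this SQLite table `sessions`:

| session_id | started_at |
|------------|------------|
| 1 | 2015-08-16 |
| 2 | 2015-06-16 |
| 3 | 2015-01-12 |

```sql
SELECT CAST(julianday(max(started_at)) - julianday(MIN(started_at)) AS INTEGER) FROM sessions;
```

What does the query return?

MIN = 2015-01-12, MAX = 2015-08-16.
19 days remain in January 2015 after the 12th (31 − 12).
Full months from February 2015 through July 2015 contribute their day counts.
Then 16 days into August 2015.
Total: 19 + 28 + 31 + 30 + 31 + 30 + 31 + 16 = 216.

216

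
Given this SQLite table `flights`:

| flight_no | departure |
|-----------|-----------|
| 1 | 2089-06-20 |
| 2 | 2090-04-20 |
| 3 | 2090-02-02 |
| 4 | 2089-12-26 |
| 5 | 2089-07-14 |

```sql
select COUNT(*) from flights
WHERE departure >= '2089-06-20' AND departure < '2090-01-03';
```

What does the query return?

3

Rows in [2089-06-20, 2090-01-03): 2089-06-20, 2089-12-26, 2089-07-14 → 3 rows.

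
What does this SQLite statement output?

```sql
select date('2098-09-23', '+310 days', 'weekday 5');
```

Applying '+310 days' to 2098-09-23: counting 310 days forward gives 2099-07-30.
`weekday 5` advances to the next Friday; 2099-07-30 is a Thursday, so it moves forward to 2099-07-31.

2099-07-31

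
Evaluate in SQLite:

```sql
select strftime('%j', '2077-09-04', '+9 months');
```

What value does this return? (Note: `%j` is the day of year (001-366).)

155

First apply '+9 months': 2077-09-04 → 2078-06-04.
Day-of-year for 2078-06-04: days since 2078-01-01 inclusive = 155, zero-padded to 155.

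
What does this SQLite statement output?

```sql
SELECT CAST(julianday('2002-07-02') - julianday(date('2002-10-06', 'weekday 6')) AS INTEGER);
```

-102

`weekday 6` advances to the next Saturday; 2002-10-06 is a Sunday, so it moves forward to 2002-10-12.
29 days remain in July 2002 after the 2nd (31 − 2).
August 2002: 31 days.
September 2002: 30 days.
Then 12 days into October 2002.
Total: 29 + 31 + 30 + 12 = 102.
The subtraction is earlier − later, so the result is −102 → -102.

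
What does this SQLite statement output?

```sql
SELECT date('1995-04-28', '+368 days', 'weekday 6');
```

1996-05-04

Applying '+368 days' to 1995-04-28: counting 368 days forward gives 1996-04-30.
`weekday 6` advances to the next Saturday; 1996-04-30 is a Tuesday, so it moves forward to 1996-05-04.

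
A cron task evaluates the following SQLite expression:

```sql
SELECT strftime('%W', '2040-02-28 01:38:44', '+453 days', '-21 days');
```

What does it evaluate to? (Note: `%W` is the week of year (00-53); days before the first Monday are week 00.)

First apply '+453 days', '-21 days': 2040-02-28 01:38:44 → 2041-05-05 01:38:44.
2041-05-05 is a Sunday. SQLite's %W counts Mondays since the year started; the result is 17.

17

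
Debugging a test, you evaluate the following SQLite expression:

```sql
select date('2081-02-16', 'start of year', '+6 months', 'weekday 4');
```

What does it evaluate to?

2081-07-03

`start of year` rewinds 2081-02-16 to 2081-01-01.
Adding +6 months to 2081-01-01 gives 2081-07-01.
`weekday 4` advances to the next Thursday; 2081-07-01 is a Tuesday, so it moves forward to 2081-07-03.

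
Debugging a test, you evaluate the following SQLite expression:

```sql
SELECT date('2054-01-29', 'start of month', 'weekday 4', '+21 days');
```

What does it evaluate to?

2054-01-22

`start of month` rewinds 2054-01-29 to 2054-01-01.
`weekday 4` advances to the next Thursday; 2054-01-01 is already a Thursday, so it stays at 2054-01-01.
Advancing 21 more days within January lands on 2054-01-22.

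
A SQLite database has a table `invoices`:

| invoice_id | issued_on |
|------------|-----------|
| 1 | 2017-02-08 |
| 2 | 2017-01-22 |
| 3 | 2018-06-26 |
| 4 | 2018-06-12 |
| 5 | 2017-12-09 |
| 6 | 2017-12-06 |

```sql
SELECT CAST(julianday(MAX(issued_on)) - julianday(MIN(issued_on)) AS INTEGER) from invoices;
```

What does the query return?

MIN = 2017-01-22, MAX = 2018-06-26.
9 days remain in January 2017 after the 22nd (31 − 22).
Full months from February 2017 through May 2018 contribute their day counts.
Then 26 days into June 2018.
Total: 9 + 28 + 31 + 30 + 31 + 30 + 31 + 31 + 30 + 31 + 30 + 31 + 31 + 28 + 31 + 30 + 31 + 26 = 520.

520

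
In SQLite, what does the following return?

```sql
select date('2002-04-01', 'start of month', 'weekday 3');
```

2002-04-03

`start of month` rewinds 2002-04-01 to 2002-04-01.
`weekday 3` advances to the next Wednesday; 2002-04-01 is a Monday, so it moves forward to 2002-04-03.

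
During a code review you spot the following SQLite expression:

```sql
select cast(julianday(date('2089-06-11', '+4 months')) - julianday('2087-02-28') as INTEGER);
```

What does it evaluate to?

956

Adding +4 months to 2089-06-11 gives 2089-10-11.
0 days remain in February 2087 after the 28th (28 − 28).
Full months from March 2087 through September 2089 contribute their day counts.
Then 11 days into October 2089.
Total: 0 + 31 + 30 + 31 + 30 + 31 + 31 + 30 + 31 + 30 + 31 + 31 + 29 + 31 + 30 + 31 + 30 + 31 + 31 + 30 + 31 + 30 + 31 + 31 + 28 + 31 + 30 + 31 + 30 + 31 + 31 + 30 + 11 = 956.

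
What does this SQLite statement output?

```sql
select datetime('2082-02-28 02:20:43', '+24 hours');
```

+24 hours from 2082-02-28 02:20:43 is 2082-03-01 02:20:43 (crosses midnight).

2082-03-01 02:20:43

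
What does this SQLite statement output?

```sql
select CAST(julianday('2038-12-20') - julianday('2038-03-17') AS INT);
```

278

14 days remain in March 2038 after the 17th (31 − 17).
Full months from April 2038 through November 2038 contribute their day counts.
Then 20 days into December 2038.
Total: 14 + 30 + 31 + 30 + 31 + 31 + 30 + 31 + 30 + 20 = 278.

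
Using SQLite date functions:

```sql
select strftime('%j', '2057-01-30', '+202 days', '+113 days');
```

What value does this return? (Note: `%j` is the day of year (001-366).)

First apply '+202 days', '+113 days': 2057-01-30 → 2057-12-11.
Day-of-year for 2057-12-11: days since 2057-01-01 inclusive = 345, zero-padded to 345.

345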